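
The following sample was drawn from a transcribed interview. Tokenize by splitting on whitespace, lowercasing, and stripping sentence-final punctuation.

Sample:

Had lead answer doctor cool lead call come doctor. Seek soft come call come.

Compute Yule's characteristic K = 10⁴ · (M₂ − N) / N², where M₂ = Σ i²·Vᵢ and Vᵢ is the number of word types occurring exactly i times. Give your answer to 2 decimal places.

Frequencies: come:3, lead:2, doctor:2, call:2, had:1, answer:1, cool:1, seek:1, soft:1
N = 14. Frequency spectrum: V_1=5, V_2=3, V_3=1
M₂ = 1²·5 + 2²·3 + 3²·1 = 26
K = 10000 × (26 − 14) / 14² = 612.24

612.24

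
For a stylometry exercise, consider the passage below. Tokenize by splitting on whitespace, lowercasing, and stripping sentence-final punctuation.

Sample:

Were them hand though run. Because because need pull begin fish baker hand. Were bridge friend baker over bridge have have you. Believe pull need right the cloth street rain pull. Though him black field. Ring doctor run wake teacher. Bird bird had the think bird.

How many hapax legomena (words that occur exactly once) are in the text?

20

Frequencies: pull:3, bird:3, were:2, hand:2, though:2, run:2, because:2, need:2, baker:2, bridge:2, have:2, the:2, them:1, begin:1, fish:1, friend:1, over:1, you:1, believe:1, right:1, … (12 more, each freq 1)
Hapax (freq=1): begin, believe, black, cloth, doctor, field, fish, friend, had, him, over, rain, right, ring, street, teacher, them, think, wake, you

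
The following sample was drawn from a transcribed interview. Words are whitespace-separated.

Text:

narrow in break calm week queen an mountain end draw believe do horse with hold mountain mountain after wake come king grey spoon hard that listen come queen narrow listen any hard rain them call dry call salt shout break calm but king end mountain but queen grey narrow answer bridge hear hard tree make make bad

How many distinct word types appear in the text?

38

Distinct types: {after, an, answer, any, bad, believe, break, bridge, but, call, calm, come, do, draw, dry, end, grey, hard, hear, hold, horse, in, king, listen, make, mountain, narrow, queen, rain, salt, shout, spoon, that, them, tree, wake, week, with}
V = 38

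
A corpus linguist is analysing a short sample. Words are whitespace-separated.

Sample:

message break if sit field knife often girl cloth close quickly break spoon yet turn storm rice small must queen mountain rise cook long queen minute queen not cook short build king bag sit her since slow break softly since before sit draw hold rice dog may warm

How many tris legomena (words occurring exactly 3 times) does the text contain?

Frequencies: break:3, sit:3, queen:3, rice:2, cook:2, since:2, message:1, if:1, field:1, knife:1, often:1, girl:1, cloth:1, close:1, quickly:1, spoon:1, yet:1, turn:1, storm:1, small:1, … (19 more, each freq 1)
Words with frequency 3: break, queen, sit

3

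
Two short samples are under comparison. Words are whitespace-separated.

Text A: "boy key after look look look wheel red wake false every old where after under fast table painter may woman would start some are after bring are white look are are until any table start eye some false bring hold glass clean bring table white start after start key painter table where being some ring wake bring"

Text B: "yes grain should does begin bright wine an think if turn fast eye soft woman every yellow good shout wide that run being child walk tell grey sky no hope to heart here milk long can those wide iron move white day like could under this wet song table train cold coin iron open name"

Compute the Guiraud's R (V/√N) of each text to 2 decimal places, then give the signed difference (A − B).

A: V=31, N=57, R=4.11
B: V=53, N=55, R=7.15
Difference = 4.11 − 7.15 = -3.04

-3.04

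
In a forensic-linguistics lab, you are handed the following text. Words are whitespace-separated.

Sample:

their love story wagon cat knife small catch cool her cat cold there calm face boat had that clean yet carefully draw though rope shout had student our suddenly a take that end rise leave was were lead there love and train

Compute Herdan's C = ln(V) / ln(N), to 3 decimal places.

N = 42, V = 37.
ln(V) = 3.610918, ln(N) = 3.737670
C = 3.610918 / 3.737670 = 0.966

0.966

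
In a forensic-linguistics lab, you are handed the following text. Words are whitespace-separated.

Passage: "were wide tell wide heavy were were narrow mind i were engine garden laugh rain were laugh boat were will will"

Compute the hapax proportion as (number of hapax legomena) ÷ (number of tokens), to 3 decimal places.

0.429

Frequencies: were:6, wide:2, laugh:2, will:2, tell:1, heavy:1, narrow:1, mind:1, i:1, engine:1, garden:1, rain:1, boat:1
Hapax count = 9; token count = 21.
Ratio = 9 / 21 = 0.429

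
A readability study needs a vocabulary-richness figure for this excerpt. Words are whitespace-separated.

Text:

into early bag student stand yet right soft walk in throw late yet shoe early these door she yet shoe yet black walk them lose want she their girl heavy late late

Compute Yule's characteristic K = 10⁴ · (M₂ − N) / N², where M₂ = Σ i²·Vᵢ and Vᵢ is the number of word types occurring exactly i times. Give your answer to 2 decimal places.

253.91

Frequencies: yet:4, late:3, early:2, walk:2, shoe:2, she:2, into:1, bag:1, student:1, stand:1, right:1, soft:1, in:1, throw:1, these:1, door:1, black:1, them:1, lose:1, want:1, … (3 more, each freq 1)
N = 32. Frequency spectrum: V_1=17, V_2=4, V_3=1, V_4=1
M₂ = 1²·17 + 2²·4 + 3²·1 + 4²·1 = 58
K = 10000 × (58 − 32) / 32² = 253.91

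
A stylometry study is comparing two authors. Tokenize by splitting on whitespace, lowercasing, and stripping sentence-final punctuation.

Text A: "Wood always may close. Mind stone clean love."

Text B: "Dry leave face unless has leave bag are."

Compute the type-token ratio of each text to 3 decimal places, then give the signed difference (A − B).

TTR(A) = 8/8 = 1.000
TTR(B) = 7/8 = 0.875
Difference = 1.000 − 0.875 = 0.125

0.125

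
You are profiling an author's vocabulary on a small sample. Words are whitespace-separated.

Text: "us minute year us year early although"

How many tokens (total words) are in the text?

Tokens: us, minute, year, us, year, early, although
N = 7

7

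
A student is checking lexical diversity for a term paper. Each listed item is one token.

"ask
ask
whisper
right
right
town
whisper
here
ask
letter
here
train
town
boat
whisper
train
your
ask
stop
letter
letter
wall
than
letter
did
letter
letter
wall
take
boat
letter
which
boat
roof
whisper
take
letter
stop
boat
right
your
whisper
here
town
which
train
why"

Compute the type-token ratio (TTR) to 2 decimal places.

N = 47 tokens, V = 17 types.
TTR = V / N = 17 / 47 = 0.36

0.36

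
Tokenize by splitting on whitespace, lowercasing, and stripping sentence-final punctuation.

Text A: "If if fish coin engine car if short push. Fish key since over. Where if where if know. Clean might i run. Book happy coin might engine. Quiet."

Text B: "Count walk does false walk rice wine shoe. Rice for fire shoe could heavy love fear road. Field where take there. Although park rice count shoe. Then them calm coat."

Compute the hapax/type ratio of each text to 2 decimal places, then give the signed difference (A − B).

A: hapax=13, V=19, ratio=0.68
B: hapax=20, V=24, ratio=0.83
Difference = 0.68 − 0.83 = -0.15

-0.15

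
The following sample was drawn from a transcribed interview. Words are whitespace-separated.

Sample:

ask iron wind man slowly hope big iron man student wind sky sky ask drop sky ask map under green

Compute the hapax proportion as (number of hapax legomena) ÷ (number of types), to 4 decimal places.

Frequencies: ask:3, sky:3, iron:2, wind:2, man:2, slowly:1, hope:1, big:1, student:1, drop:1, map:1, under:1, green:1
Hapax count = 8; type count = 13.
Ratio = 8 / 13 = 0.6154

0.6154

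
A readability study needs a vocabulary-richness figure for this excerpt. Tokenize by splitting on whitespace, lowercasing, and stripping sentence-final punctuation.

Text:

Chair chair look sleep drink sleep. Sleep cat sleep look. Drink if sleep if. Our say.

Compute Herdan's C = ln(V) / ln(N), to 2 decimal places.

N = 16, V = 8.
ln(V) = 2.079442, ln(N) = 2.772589
C = 2.079442 / 2.772589 = 0.75

0.75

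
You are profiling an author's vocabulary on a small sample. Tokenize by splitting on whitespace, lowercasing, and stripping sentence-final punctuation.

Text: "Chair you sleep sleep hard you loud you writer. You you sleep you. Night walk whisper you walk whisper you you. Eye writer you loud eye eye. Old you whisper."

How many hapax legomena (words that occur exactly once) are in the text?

Frequencies: you:11, sleep:3, whisper:3, eye:3, loud:2, writer:2, walk:2, chair:1, hard:1, night:1, old:1
Hapax (freq=1): chair, hard, night, old

4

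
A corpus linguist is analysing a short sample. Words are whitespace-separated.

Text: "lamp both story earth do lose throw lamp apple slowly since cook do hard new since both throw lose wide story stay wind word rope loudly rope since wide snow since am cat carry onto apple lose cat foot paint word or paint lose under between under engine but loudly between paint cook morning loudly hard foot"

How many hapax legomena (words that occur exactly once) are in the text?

13

Frequencies: lose:4, since:4, loudly:3, paint:3, lamp:2, both:2, story:2, do:2, throw:2, apple:2, cook:2, hard:2, wide:2, word:2, rope:2, cat:2, foot:2, under:2, between:2, earth:1, … (12 more, each freq 1)
Hapax (freq=1): am, but, carry, earth, engine, morning, new, onto, or, slowly, snow, stay, wind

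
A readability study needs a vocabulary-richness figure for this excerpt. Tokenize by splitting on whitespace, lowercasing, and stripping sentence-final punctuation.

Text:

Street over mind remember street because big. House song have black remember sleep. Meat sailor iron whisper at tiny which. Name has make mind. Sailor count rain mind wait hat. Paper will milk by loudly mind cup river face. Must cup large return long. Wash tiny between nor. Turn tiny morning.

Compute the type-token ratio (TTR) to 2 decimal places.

0.82

N = 51 tokens, V = 42 types.
TTR = V / N = 42 / 51 = 0.82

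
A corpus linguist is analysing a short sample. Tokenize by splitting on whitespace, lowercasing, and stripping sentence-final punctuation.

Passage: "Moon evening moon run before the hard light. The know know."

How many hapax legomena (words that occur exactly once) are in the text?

Frequencies: moon:2, the:2, know:2, evening:1, run:1, before:1, hard:1, light:1
Hapax (freq=1): before, evening, hard, light, run

5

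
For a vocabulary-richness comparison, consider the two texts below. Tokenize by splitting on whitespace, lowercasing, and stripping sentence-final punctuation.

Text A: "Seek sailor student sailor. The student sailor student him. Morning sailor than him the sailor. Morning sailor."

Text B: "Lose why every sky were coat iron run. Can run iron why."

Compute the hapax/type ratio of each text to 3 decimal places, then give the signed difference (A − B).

-0.381

A: hapax=2, V=7, ratio=0.286
B: hapax=6, V=9, ratio=0.667
Difference = 0.286 − 0.667 = -0.381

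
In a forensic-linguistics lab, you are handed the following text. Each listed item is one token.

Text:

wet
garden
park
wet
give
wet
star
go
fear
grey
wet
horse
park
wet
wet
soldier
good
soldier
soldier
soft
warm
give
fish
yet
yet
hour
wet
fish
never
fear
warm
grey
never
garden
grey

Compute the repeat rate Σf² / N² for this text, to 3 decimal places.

0.086

Frequencies: wet:7, grey:3, soldier:3, garden:2, park:2, give:2, fear:2, warm:2, fish:2, yet:2, never:2, star:1, go:1, horse:1, good:1, soft:1, hour:1
Σf² = 105; N² = 1225
Repeat rate = 105 / 1225 = 0.086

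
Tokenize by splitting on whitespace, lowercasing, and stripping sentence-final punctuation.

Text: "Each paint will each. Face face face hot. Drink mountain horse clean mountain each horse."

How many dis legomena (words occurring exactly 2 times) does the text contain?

Frequencies: each:3, face:3, mountain:2, horse:2, paint:1, will:1, hot:1, drink:1, clean:1
Words with frequency 2: horse, mountain

2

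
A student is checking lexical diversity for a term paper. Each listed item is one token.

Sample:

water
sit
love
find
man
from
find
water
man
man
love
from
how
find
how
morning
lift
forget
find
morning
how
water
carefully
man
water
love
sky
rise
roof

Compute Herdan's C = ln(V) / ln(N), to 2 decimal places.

N = 29, V = 14.
ln(V) = 2.639057, ln(N) = 3.367296
C = 2.639057 / 3.367296 = 0.78

0.78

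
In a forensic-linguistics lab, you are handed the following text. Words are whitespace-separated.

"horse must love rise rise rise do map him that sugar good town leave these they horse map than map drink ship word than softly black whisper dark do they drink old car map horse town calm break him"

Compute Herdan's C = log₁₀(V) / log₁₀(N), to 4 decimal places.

N = 39, V = 26.
log₁₀(V) = 1.414973, log₁₀(N) = 1.591065
C = 1.414973 / 1.591065 = 0.8893

0.8893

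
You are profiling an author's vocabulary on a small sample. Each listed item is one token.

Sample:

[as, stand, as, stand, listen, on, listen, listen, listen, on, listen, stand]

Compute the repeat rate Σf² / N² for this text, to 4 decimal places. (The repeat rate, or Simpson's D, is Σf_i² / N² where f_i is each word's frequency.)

Frequencies: listen:5, stand:3, as:2, on:2
Σf² = 42; N² = 144
Repeat rate = 42 / 144 = 0.2917

0.2917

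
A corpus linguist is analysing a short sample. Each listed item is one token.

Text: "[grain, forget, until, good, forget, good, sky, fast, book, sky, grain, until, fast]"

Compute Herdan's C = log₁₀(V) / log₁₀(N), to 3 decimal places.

0.759

N = 13, V = 7.
log₁₀(V) = 0.845098, log₁₀(N) = 1.113943
C = 0.845098 / 1.113943 = 0.759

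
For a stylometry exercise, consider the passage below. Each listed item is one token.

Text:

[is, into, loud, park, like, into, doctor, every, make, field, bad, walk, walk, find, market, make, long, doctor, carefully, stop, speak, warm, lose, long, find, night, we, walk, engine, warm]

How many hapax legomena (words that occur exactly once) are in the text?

15

Frequencies: walk:3, into:2, doctor:2, make:2, find:2, long:2, warm:2, is:1, loud:1, park:1, like:1, every:1, field:1, bad:1, market:1, carefully:1, stop:1, speak:1, lose:1, night:1, … (2 more, each freq 1)
Hapax (freq=1): bad, carefully, engine, every, field, is, like, lose, loud, market, night, park, speak, stop, we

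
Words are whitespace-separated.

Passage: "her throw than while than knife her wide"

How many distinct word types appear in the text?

6

Distinct types: {her, knife, than, throw, while, wide}
V = 6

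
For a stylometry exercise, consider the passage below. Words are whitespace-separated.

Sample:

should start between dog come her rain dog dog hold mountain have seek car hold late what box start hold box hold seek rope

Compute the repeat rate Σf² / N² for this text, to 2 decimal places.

Frequencies: hold:4, dog:3, start:2, seek:2, box:2, should:1, between:1, come:1, her:1, rain:1, mountain:1, have:1, car:1, late:1, what:1, rope:1
Σf² = 48; N² = 576
Repeat rate = 48 / 576 = 0.08

0.08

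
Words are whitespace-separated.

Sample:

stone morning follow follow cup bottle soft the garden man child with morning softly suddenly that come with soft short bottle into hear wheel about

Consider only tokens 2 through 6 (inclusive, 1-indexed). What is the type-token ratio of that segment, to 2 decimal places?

0.80

Segment tokens 2–6: morning, follow, follow, cup, bottle
Segment N = 5, segment V = 4.
TTR = 4 / 5 = 0.80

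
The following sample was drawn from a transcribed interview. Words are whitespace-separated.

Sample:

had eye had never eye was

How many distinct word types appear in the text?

Distinct types: {eye, had, never, was}
V = 4

4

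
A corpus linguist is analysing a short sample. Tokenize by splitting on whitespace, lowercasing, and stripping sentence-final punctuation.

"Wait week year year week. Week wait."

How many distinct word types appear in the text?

Distinct types: {wait, week, year}
V = 3

3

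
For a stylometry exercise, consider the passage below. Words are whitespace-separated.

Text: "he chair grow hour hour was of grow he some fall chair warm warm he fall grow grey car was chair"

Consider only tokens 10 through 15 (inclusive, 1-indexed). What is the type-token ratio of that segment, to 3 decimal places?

0.833

Segment tokens 10–15: some, fall, chair, warm, warm, he
Segment N = 6, segment V = 5.
TTR = 5 / 6 = 0.833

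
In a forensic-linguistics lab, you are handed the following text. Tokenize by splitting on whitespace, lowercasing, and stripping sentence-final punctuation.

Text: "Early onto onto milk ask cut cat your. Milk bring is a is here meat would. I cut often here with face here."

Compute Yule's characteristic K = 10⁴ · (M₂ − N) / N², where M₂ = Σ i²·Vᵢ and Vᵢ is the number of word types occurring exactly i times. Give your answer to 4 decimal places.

Frequencies: here:3, onto:2, milk:2, cut:2, is:2, early:1, ask:1, cat:1, your:1, bring:1, a:1, meat:1, would:1, i:1, often:1, with:1, face:1
N = 23. Frequency spectrum: V_1=12, V_2=4, V_3=1
M₂ = 1²·12 + 2²·4 + 3²·1 = 37
K = 10000 × (37 − 23) / 23² = 264.6503

264.6503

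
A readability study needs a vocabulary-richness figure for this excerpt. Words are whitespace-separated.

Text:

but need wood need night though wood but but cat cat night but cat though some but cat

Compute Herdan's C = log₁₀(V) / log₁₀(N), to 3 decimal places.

0.673

N = 18, V = 7.
log₁₀(V) = 0.845098, log₁₀(N) = 1.255273
C = 0.845098 / 1.255273 = 0.673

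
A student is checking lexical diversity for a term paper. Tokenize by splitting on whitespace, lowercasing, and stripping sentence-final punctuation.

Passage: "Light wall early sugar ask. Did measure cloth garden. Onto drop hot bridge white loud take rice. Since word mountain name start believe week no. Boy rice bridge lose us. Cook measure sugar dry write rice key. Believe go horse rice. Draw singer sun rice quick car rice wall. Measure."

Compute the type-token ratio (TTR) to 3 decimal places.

0.780

N = 50 tokens, V = 39 types.
TTR = V / N = 39 / 50 = 0.780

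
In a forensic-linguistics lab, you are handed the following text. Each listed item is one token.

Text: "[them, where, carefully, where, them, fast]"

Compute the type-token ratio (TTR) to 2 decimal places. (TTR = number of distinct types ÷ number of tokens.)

0.67

N = 6 tokens, V = 4 types.
TTR = V / N = 4 / 6 = 0.67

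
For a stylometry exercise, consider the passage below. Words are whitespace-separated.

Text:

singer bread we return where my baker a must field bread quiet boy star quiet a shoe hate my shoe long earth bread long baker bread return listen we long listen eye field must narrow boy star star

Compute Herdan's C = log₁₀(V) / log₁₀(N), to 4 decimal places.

N = 38, V = 20.
log₁₀(V) = 1.301030, log₁₀(N) = 1.579784
C = 1.301030 / 1.579784 = 0.8235

0.8235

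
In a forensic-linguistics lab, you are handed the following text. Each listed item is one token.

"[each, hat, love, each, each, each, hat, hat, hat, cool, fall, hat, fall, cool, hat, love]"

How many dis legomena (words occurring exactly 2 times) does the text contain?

3

Frequencies: hat:6, each:4, love:2, cool:2, fall:2
Words with frequency 2: cool, fall, love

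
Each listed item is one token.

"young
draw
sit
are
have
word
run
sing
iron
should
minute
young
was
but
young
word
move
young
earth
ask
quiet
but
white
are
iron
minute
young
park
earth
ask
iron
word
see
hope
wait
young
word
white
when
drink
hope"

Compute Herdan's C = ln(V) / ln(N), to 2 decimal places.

0.86

N = 41, V = 24.
ln(V) = 3.178054, ln(N) = 3.713572
C = 3.178054 / 3.713572 = 0.86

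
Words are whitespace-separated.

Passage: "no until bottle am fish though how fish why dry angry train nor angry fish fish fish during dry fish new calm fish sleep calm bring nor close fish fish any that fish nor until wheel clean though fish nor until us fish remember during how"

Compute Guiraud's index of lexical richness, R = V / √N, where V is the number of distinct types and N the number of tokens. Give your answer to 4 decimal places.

3.5386

N = 46, V = 24.
√N = 6.782330
R = 24 / 6.782330 = 3.5386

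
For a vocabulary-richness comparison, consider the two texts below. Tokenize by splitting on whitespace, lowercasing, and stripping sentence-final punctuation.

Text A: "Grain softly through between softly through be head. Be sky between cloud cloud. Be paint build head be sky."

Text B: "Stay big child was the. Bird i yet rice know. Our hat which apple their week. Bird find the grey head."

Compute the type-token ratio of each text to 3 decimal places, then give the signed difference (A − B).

TTR(A) = 10/19 = 0.526
TTR(B) = 19/21 = 0.905
Difference = 0.526 − 0.905 = -0.379

-0.379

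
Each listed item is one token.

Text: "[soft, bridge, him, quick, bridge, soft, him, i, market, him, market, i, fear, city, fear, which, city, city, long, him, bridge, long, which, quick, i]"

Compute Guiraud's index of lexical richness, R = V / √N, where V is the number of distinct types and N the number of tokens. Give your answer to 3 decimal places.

N = 25, V = 10.
√N = 5.000000
R = 10 / 5.000000 = 2.000

2.000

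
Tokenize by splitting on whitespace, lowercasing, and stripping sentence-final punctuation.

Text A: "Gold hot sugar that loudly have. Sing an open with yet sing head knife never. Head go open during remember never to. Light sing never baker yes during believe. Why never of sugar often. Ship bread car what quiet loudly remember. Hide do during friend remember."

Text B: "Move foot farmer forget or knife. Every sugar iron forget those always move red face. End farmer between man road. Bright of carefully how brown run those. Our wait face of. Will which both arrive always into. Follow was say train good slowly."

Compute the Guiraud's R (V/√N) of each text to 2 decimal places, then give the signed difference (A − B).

-0.62

A: V=33, N=46, R=4.87
B: V=36, N=43, R=5.49
Difference = 4.87 − 5.49 = -0.62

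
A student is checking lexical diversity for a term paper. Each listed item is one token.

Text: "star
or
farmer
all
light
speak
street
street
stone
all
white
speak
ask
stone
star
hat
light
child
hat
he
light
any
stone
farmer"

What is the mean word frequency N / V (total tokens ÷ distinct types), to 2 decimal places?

1.71

N = 24 tokens, V = 14 types.
Mean frequency = N / V = 24 / 14 = 1.71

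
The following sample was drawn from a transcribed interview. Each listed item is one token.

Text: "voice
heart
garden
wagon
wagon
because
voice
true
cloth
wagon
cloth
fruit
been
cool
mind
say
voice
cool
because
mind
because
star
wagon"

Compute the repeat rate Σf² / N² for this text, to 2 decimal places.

Frequencies: wagon:4, voice:3, because:3, cloth:2, cool:2, mind:2, heart:1, garden:1, true:1, fruit:1, been:1, say:1, star:1
Σf² = 53; N² = 529
Repeat rate = 53 / 529 = 0.10

0.10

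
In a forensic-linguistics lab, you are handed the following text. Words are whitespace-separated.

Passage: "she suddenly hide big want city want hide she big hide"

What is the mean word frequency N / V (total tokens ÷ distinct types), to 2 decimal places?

1.83

N = 11 tokens, V = 6 types.
Mean frequency = N / V = 11 / 6 = 1.83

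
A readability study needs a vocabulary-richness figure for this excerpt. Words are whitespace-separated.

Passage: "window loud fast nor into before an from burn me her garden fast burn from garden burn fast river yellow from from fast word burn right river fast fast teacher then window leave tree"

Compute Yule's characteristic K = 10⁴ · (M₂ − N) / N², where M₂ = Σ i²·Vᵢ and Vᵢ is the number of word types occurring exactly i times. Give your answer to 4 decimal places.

Frequencies: fast:6, from:4, burn:4, window:2, garden:2, river:2, loud:1, nor:1, into:1, before:1, an:1, me:1, her:1, yellow:1, word:1, right:1, teacher:1, then:1, leave:1, tree:1
N = 34. Frequency spectrum: V_1=14, V_2=3, V_4=2, V_6=1
M₂ = 1²·14 + 2²·3 + 4²·2 + 6²·1 = 94
K = 10000 × (94 − 34) / 34² = 519.0311

519.0311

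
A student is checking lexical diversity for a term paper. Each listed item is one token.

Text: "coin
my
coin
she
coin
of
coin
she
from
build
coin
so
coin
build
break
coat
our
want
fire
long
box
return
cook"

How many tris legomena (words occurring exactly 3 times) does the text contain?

Frequencies: coin:6, she:2, build:2, my:1, of:1, from:1, so:1, break:1, coat:1, our:1, want:1, fire:1, long:1, box:1, return:1, cook:1
Words with frequency 3: (none)

0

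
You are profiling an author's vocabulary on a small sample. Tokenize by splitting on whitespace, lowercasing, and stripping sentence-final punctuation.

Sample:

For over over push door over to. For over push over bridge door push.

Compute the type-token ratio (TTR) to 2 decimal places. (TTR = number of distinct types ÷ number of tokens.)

N = 14 tokens, V = 6 types.
TTR = V / N = 6 / 14 = 0.43

0.43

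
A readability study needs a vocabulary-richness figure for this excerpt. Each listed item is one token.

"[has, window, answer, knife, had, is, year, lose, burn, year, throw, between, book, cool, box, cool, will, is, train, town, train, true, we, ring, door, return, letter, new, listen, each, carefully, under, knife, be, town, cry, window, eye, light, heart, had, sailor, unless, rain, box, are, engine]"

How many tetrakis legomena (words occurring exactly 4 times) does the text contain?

Frequencies: window:2, knife:2, had:2, is:2, year:2, cool:2, box:2, train:2, town:2, has:1, answer:1, lose:1, burn:1, throw:1, between:1, book:1, will:1, true:1, we:1, ring:1, … (18 more, each freq 1)
Words with frequency 4: (none)

0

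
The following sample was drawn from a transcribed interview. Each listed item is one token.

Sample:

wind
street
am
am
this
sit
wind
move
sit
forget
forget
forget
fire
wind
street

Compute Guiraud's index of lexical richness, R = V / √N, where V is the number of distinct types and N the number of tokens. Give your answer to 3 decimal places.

2.066

N = 15, V = 8.
√N = 3.872983
R = 8 / 3.872983 = 2.066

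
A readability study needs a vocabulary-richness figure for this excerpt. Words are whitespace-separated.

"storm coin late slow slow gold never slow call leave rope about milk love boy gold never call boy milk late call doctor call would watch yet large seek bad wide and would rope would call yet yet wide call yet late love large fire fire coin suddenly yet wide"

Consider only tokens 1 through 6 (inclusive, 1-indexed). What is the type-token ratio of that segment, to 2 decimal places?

Segment tokens 1–6: storm, coin, late, slow, slow, gold
Segment N = 6, segment V = 5.
TTR = 5 / 6 = 0.83

0.83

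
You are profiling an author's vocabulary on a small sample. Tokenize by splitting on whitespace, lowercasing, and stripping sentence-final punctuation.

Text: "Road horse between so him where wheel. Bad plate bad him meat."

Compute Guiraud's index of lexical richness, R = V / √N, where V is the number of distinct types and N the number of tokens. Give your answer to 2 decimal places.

N = 12, V = 10.
√N = 3.464102
R = 10 / 3.464102 = 2.89

2.89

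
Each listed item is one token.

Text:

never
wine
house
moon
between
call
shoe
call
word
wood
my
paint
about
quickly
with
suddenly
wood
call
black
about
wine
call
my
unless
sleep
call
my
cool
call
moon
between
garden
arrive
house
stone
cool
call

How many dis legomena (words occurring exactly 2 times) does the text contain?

7

Frequencies: call:7, my:3, wine:2, house:2, moon:2, between:2, wood:2, about:2, cool:2, never:1, shoe:1, word:1, paint:1, quickly:1, with:1, suddenly:1, black:1, unless:1, sleep:1, garden:1, … (2 more, each freq 1)
Words with frequency 2: about, between, cool, house, moon, wine, wood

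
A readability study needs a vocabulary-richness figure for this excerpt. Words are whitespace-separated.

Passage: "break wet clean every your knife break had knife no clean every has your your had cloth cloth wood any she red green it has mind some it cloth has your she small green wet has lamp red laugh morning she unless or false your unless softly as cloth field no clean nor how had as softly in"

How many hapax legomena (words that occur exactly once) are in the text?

Frequencies: your:5, has:4, cloth:4, clean:3, had:3, she:3, break:2, wet:2, every:2, knife:2, no:2, red:2, green:2, it:2, unless:2, softly:2, as:2, wood:1, any:1, mind:1, … (11 more, each freq 1)
Hapax (freq=1): any, false, field, how, in, lamp, laugh, mind, morning, nor, or, small, some, wood

14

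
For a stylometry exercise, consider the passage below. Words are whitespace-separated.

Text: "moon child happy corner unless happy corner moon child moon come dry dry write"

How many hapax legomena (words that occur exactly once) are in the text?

Frequencies: moon:3, child:2, happy:2, corner:2, dry:2, unless:1, come:1, write:1
Hapax (freq=1): come, unless, write

3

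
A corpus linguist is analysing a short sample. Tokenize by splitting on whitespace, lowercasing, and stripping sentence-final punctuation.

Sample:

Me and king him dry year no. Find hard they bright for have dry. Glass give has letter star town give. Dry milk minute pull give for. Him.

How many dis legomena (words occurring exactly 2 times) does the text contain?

Frequencies: dry:3, give:3, him:2, for:2, me:1, and:1, king:1, year:1, no:1, find:1, hard:1, they:1, bright:1, have:1, glass:1, has:1, letter:1, star:1, town:1, milk:1, … (2 more, each freq 1)
Words with frequency 2: for, him

2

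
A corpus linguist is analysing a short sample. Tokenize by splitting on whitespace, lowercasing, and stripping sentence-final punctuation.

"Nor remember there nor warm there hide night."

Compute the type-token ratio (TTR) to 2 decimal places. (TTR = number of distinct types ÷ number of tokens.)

0.75

N = 8 tokens, V = 6 types.
TTR = V / N = 6 / 8 = 0.75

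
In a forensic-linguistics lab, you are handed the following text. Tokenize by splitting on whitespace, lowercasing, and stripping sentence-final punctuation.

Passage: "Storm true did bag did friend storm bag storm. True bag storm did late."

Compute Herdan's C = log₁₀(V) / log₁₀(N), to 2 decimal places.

0.68

N = 14, V = 6.
log₁₀(V) = 0.778151, log₁₀(N) = 1.146128
C = 0.778151 / 1.146128 = 0.68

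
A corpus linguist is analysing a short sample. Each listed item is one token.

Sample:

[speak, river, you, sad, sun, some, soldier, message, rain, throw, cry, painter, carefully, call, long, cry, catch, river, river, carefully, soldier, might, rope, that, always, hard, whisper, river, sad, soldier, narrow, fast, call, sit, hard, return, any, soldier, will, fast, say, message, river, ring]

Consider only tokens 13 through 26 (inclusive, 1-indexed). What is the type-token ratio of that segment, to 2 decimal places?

Segment tokens 13–26: carefully, call, long, cry, catch, river, river, carefully, soldier, might, rope, that, always, hard
Segment N = 14, segment V = 12.
TTR = 12 / 14 = 0.86

0.86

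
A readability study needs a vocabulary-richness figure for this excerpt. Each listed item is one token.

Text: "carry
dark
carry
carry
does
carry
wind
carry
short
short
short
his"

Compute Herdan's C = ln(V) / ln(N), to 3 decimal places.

0.721

N = 12, V = 6.
ln(V) = 1.791759, ln(N) = 2.484907
C = 1.791759 / 2.484907 = 0.721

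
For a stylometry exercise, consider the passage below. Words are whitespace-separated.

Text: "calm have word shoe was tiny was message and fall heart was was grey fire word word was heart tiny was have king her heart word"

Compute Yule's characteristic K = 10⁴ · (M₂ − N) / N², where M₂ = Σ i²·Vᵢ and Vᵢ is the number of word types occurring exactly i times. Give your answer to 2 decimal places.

Frequencies: was:6, word:4, heart:3, have:2, tiny:2, calm:1, shoe:1, message:1, and:1, fall:1, grey:1, fire:1, king:1, her:1
N = 26. Frequency spectrum: V_1=9, V_2=2, V_3=1, V_4=1, V_6=1
M₂ = 1²·9 + 2²·2 + 3²·1 + 4²·1 + 6²·1 = 78
K = 10000 × (78 − 26) / 26² = 769.23

769.23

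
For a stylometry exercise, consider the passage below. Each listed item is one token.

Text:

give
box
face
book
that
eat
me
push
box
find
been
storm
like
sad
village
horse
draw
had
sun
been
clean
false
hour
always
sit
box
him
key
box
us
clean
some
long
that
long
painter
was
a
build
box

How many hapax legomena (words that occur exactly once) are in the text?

Frequencies: box:5, that:2, been:2, clean:2, long:2, give:1, face:1, book:1, eat:1, me:1, push:1, find:1, storm:1, like:1, sad:1, village:1, horse:1, draw:1, had:1, sun:1, … (12 more, each freq 1)
Hapax (freq=1): a, always, book, build, draw, eat, face, false, find, give, had, him, horse, hour, key, like, me, painter, push, sad, sit, some, storm, sun, us, village, was

27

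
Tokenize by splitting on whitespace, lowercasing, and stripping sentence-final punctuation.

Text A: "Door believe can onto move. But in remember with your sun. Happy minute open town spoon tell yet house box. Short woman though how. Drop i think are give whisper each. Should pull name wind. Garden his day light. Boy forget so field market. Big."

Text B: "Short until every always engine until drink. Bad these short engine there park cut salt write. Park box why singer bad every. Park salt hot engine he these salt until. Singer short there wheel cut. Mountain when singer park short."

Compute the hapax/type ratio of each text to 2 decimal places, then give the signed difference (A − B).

A: hapax=45, V=45, ratio=1.00
B: hapax=10, V=21, ratio=0.48
Difference = 1.00 − 0.48 = 0.52

0.52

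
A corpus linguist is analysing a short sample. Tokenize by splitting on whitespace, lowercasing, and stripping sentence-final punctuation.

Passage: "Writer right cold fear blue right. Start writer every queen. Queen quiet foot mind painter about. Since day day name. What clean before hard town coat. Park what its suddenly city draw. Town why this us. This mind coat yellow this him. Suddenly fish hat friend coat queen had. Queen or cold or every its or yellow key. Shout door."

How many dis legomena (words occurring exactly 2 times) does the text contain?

11

Frequencies: queen:4, coat:3, this:3, or:3, writer:2, right:2, cold:2, every:2, mind:2, day:2, what:2, town:2, its:2, suddenly:2, yellow:2, fear:1, blue:1, start:1, quiet:1, foot:1, … (20 more, each freq 1)
Words with frequency 2: cold, day, every, its, mind, right, suddenly, town, what, writer, yellow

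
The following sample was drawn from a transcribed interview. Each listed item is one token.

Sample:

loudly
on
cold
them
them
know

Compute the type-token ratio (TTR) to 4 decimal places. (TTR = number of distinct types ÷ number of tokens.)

0.8333

N = 6 tokens, V = 5 types.
TTR = V / N = 5 / 6 = 0.8333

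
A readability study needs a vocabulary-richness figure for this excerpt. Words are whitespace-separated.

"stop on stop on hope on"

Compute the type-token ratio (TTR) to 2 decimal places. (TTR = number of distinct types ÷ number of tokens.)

N = 6 tokens, V = 3 types.
TTR = V / N = 3 / 6 = 0.50

0.50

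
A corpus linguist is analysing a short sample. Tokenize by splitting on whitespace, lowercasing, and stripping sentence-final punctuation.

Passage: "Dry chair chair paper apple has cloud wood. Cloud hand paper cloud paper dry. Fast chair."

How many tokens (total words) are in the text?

Tokens: dry, chair, chair, paper, apple, has, cloud, wood, cloud, hand, paper, cloud, paper, dry, fast, chair
N = 16

16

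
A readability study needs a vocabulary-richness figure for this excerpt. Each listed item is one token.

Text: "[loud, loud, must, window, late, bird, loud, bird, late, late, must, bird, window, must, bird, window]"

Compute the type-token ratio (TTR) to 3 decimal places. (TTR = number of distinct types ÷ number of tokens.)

0.313

N = 16 tokens, V = 5 types.
TTR = V / N = 5 / 16 = 0.313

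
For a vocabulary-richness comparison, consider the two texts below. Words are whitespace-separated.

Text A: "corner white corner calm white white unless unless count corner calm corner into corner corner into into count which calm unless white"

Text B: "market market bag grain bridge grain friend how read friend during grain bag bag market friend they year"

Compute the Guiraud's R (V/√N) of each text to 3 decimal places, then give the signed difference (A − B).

A: V=7, N=22, R=1.492
B: V=10, N=18, R=2.357
Difference = 1.492 − 2.357 = -0.865

-0.865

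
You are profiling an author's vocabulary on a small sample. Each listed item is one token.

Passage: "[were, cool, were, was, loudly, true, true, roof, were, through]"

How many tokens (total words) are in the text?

Tokens: were, cool, were, was, loudly, true, true, roof, were, through
N = 10

10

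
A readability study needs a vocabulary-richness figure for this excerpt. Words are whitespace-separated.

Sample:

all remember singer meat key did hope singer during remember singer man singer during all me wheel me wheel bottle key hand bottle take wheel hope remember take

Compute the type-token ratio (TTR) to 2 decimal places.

N = 28 tokens, V = 14 types.
TTR = V / N = 14 / 28 = 0.50

0.50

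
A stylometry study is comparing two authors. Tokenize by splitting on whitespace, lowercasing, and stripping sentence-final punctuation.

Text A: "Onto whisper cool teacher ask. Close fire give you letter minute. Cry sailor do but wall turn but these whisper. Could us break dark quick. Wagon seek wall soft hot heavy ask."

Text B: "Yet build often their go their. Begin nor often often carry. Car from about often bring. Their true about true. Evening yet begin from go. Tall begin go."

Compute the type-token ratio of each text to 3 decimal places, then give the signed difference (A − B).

0.339

TTR(A) = 28/32 = 0.875
TTR(B) = 15/28 = 0.536
Difference = 0.875 − 0.536 = 0.339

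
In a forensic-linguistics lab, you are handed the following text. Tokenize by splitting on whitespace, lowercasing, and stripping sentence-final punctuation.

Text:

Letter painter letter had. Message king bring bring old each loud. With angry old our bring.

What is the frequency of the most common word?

Frequencies: bring:3, letter:2, old:2, painter:1, had:1, message:1, king:1, each:1, loud:1, with:1, angry:1, our:1
Most common: 'bring' with frequency 3.

3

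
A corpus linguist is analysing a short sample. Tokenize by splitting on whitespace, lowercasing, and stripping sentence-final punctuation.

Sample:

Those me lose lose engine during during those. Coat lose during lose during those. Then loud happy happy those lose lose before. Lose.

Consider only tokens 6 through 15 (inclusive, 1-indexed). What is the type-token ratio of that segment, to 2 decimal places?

0.50

Segment tokens 6–15: during, during, those, coat, lose, during, lose, during, those, then
Segment N = 10, segment V = 5.
TTR = 5 / 10 = 0.50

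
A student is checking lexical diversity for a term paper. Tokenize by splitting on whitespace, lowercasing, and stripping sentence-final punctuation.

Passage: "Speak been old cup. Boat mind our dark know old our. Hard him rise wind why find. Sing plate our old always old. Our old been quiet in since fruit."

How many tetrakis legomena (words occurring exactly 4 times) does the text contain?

1

Frequencies: old:5, our:4, been:2, speak:1, cup:1, boat:1, mind:1, dark:1, know:1, hard:1, him:1, rise:1, wind:1, why:1, find:1, sing:1, plate:1, always:1, quiet:1, in:1, … (2 more, each freq 1)
Words with frequency 4: our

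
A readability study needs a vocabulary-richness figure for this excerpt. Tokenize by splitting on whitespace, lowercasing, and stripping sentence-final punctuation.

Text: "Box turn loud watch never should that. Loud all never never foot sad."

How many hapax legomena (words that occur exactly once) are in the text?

8

Frequencies: never:3, loud:2, box:1, turn:1, watch:1, should:1, that:1, all:1, foot:1, sad:1
Hapax (freq=1): all, box, foot, sad, should, that, turn, watch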